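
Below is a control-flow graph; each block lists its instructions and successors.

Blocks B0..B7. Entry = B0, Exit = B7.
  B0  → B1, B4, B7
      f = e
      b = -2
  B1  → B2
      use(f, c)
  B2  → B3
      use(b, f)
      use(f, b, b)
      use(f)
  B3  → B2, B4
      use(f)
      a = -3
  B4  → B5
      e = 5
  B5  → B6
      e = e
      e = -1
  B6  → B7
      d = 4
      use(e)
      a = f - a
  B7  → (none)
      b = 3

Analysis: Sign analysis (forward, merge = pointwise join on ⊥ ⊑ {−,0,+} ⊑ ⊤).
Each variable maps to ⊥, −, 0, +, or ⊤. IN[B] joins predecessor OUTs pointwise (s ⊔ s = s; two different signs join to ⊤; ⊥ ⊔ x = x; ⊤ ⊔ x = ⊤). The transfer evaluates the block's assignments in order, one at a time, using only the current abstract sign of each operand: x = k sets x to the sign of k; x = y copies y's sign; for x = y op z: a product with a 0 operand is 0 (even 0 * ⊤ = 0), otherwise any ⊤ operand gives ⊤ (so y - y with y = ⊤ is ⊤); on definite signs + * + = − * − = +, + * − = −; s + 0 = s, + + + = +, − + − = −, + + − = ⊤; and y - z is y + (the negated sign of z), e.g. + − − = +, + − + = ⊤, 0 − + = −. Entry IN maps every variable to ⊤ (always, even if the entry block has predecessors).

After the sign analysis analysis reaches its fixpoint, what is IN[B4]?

Answer: {a: ⊤, b: -, c: ⊤, d: ⊤, e: ⊤, f: ⊤}

Trace:
Converged values:
  B0:  IN=(all ⊤)  OUT={b:-; rest ⊤}
  B1:  IN={b:-; rest ⊤}  OUT={b:-; rest ⊤}
  B2:  IN={b:-; rest ⊤}  OUT={b:-; rest ⊤}
  B3:  IN={b:-; rest ⊤}  OUT={a:-, b:-; rest ⊤}
  B4:  IN={b:-; rest ⊤}  OUT={b:-, e:+; rest ⊤}
  B5:  IN={b:-, e:+; rest ⊤}  OUT={b:-, e:-; rest ⊤}
  B6:  IN={b:-, e:-; rest ⊤}  OUT={b:-, d:+, e:-; rest ⊤}
  B7:  IN={b:-; rest ⊤}  OUT={b:+; rest ⊤}

Merge at B4: IN[B4] = OUT[B0] ⊔ OUT[B3] = {a: ⊤, b: -, c: ⊤, d: ⊤, e: ⊤, f: ⊤}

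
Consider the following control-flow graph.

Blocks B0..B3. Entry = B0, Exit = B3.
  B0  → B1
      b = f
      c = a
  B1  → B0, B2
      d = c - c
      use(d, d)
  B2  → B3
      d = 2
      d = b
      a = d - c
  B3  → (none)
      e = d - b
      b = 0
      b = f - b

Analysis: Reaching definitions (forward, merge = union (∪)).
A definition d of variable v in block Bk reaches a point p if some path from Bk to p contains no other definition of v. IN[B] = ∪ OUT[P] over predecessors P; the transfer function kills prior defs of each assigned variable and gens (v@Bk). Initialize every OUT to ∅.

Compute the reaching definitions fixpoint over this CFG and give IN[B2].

Answer: {b@B0, c@B0, d@B1}

Working:
Converged values:
  B0: | IN={b@B0, c@B0, d@B1} | OUT={b@B0, c@B0, d@B1}
  B1: | IN={b@B0, c@B0, d@B1} | OUT={b@B0, c@B0, d@B1}
  B2: | IN={b@B0, c@B0, d@B1} | OUT={a@B2, b@B0, c@B0, d@B2}
  B3: | IN={a@B2, b@B0, c@B0, d@B2} | OUT={a@B2, b@B3, c@B0, d@B2, e@B3}

Merge at B2: IN[B2] = OUT[B1] = {b@B0, c@B0, d@B1}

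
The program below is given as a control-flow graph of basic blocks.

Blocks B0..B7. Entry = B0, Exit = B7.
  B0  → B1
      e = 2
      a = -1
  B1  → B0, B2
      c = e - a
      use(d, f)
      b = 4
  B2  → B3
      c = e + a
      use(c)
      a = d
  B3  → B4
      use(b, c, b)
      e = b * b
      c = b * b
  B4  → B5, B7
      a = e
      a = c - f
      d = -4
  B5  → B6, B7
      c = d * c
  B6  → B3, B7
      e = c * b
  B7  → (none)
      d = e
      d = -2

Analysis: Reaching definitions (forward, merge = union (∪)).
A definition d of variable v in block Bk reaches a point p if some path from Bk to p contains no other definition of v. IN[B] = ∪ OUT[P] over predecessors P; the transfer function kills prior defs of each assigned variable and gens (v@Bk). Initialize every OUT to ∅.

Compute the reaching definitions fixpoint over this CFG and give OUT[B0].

Answer: {a@B0, b@B1, c@B1, e@B0}

Working:
Fixpoint table:
  B0:   IN={a@B0, b@B1, c@B1, e@B0}   OUT={a@B0, b@B1, c@B1, e@B0}
  B1:   IN={a@B0, b@B1, c@B1, e@B0}   OUT={a@B0, b@B1, c@B1, e@B0}
  B2:   IN={a@B0, b@B1, c@B1, e@B0}   OUT={a@B2, b@B1, c@B2, e@B0}
  B3:   IN={a@B2, a@B4, b@B1, c@B2, c@B5, d@B4, e@B0, e@B6}   OUT={a@B2, a@B4, b@B1, c@B3, d@B4, e@B3}
  B4:   IN={a@B2, a@B4, b@B1, c@B3, d@B4, e@B3}   OUT={a@B4, b@B1, c@B3, d@B4, e@B3}
  B5:   IN={a@B4, b@B1, c@B3, d@B4, e@B3}   OUT={a@B4, b@B1, c@B5, d@B4, e@B3}
  B6:   IN={a@B4, b@B1, c@B5, d@B4, e@B3}   OUT={a@B4, b@B1, c@B5, d@B4, e@B6}
  B7:   IN={a@B4, b@B1, c@B3, c@B5, d@B4, e@B3, e@B6}   OUT={a@B4, b@B1, c@B3, c@B5, d@B7, e@B3, e@B6}

Merge at B0 (entry node, so the boundary value {} is joined with the incoming edge(s)): IN[B0] = {} ⊔ OUT[B1] = {a@B0, b@B1, c@B1, e@B0}
Applying B0's transfer function to that IN value gives OUT[B0] (row B0 above).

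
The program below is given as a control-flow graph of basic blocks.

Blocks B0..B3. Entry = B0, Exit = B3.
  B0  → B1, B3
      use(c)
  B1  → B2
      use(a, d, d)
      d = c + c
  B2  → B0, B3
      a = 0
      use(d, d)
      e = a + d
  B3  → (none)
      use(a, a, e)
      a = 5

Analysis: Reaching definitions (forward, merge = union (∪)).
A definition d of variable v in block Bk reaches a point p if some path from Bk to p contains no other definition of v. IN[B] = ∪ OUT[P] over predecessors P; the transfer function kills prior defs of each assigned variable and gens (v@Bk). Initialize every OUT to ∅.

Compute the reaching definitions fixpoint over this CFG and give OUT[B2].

Per-block solution:
  B0:  IN={a@B2, d@B1, e@B2}  OUT={a@B2, d@B1, e@B2}
  B1:  IN={a@B2, d@B1, e@B2}  OUT={a@B2, d@B1, e@B2}
  B2:  IN={a@B2, d@B1, e@B2}  OUT={a@B2, d@B1, e@B2}
  B3:  IN={a@B2, d@B1, e@B2}  OUT={a@B3, d@B1, e@B2}

Merge at B2: IN[B2] = OUT[B1] = {a@B2, d@B1, e@B2}
Applying B2's transfer function to that IN value gives OUT[B2] (row B2 above).

Answer: {a@B2, d@B1, e@B2}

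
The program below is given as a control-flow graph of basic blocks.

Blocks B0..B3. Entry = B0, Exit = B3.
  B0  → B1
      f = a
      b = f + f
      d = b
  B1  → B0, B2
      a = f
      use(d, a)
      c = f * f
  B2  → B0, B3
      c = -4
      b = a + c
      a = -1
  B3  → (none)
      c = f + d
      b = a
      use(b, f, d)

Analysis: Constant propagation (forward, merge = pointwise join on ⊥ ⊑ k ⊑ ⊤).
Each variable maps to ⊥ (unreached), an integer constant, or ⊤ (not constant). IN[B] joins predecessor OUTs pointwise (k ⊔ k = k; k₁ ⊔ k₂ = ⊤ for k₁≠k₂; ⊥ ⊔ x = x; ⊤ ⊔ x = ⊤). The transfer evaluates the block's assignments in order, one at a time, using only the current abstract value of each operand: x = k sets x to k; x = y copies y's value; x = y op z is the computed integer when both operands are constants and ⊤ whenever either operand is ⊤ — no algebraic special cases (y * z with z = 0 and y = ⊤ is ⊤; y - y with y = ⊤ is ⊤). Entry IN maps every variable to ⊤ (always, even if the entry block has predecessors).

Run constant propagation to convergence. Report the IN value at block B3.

Answer: {a: -1, b: ⊤, c: -4, d: ⊤, e: ⊤, f: ⊤}

Trace:
Per-block solution:
  B0: | IN=(all ⊤) | OUT=(all ⊤)
  B1: | IN=(all ⊤) | OUT=(all ⊤)
  B2: | IN=(all ⊤) | OUT={a:-1, c:-4; rest ⊤}
  B3: | IN={a:-1, c:-4; rest ⊤} | OUT={a:-1, b:-1; rest ⊤}

Merge at B3: IN[B3] = OUT[B2] = {a: -1, b: ⊤, c: -4, d: ⊤, e: ⊤, f: ⊤}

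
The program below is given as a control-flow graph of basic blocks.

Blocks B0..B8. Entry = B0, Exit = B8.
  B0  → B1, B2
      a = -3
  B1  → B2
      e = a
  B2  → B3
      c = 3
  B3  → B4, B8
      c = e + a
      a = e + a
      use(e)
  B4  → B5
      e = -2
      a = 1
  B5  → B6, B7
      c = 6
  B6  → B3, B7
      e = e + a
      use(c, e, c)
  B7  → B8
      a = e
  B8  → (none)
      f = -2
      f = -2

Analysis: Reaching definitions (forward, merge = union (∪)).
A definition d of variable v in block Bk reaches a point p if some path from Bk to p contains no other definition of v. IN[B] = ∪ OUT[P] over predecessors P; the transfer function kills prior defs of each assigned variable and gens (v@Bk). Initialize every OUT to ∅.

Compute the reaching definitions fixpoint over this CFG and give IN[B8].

Fixpoint table:
  B0: | IN={} | OUT={a@B0}
  B1: | IN={a@B0} | OUT={a@B0, e@B1}
  B2: | IN={a@B0, e@B1} | OUT={a@B0, c@B2, e@B1}
  B3: | IN={a@B0, a@B4, c@B2, c@B5, e@B1, e@B6} | OUT={a@B3, c@B3, e@B1, e@B6}
  B4: | IN={a@B3, c@B3, e@B1, e@B6} | OUT={a@B4, c@B3, e@B4}
  B5: | IN={a@B4, c@B3, e@B4} | OUT={a@B4, c@B5, e@B4}
  B6: | IN={a@B4, c@B5, e@B4} | OUT={a@B4, c@B5, e@B6}
  B7: | IN={a@B4, c@B5, e@B4, e@B6} | OUT={a@B7, c@B5, e@B4, e@B6}
  B8: | IN={a@B3, a@B7, c@B3, c@B5, e@B1, e@B4, e@B6} | OUT={a@B3, a@B7, c@B3, c@B5, e@B1, e@B4, e@B6, f@B8}

Merge at B8: IN[B8] = OUT[B3] ⊔ OUT[B7] = {a@B3, a@B7, c@B3, c@B5, e@B1, e@B4, e@B6}

Answer: {a@B3, a@B7, c@B3, c@B5, e@B1, e@B4, e@B6}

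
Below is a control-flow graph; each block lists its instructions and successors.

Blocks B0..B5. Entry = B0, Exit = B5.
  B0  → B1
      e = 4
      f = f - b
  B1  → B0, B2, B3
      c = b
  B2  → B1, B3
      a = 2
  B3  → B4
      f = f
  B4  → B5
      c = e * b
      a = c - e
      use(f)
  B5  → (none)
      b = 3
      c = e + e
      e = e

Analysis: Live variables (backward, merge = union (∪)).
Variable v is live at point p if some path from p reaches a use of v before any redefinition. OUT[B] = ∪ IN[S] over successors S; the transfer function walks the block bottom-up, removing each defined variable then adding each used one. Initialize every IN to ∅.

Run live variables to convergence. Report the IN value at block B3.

Answer: {b, e, f}

Working:
Per-block solution:
  B0: | IN={b, f} | OUT={b, e, f}
  B1: | IN={b, e, f} | OUT={b, e, f}
  B2: | IN={b, e, f} | OUT={b, e, f}
  B3: | IN={b, e, f} | OUT={b, e, f}
  B4: | IN={b, e, f} | OUT={e}
  B5: | IN={e} | OUT={}

Merge at B3: OUT[B3] = IN[B4] = {b, e, f}
Applying B3's transfer function to that OUT value gives IN[B3] (row B3 above).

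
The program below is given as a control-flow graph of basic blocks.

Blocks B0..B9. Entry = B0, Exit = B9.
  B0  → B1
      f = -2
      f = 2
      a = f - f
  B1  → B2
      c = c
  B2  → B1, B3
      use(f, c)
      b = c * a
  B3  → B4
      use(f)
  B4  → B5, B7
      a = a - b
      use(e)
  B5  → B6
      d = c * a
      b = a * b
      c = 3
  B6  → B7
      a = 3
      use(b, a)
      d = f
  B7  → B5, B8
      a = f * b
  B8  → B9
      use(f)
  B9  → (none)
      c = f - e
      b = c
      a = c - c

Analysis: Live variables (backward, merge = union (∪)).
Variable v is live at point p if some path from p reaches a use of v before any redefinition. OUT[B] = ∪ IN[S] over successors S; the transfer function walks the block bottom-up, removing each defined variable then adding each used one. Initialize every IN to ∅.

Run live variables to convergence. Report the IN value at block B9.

Answer: {e, f}

Derivation:
Per-block solution:
  B0:  IN={c, e}  OUT={a, c, e, f}
  B1:  IN={a, c, e, f}  OUT={a, c, e, f}
  B2:  IN={a, c, e, f}  OUT={a, b, c, e, f}
  B3:  IN={a, b, c, e, f}  OUT={a, b, c, e, f}
  B4:  IN={a, b, c, e, f}  OUT={a, b, c, e, f}
  B5:  IN={a, b, c, e, f}  OUT={b, c, e, f}
  B6:  IN={b, c, e, f}  OUT={b, c, e, f}
  B7:  IN={b, c, e, f}  OUT={a, b, c, e, f}
  B8:  IN={e, f}  OUT={e, f}
  B9:  IN={e, f}  OUT={}

B9 is the boundary node: OUT[B9] = {}
Applying B9's transfer function to that OUT value gives IN[B9] (row B9 above).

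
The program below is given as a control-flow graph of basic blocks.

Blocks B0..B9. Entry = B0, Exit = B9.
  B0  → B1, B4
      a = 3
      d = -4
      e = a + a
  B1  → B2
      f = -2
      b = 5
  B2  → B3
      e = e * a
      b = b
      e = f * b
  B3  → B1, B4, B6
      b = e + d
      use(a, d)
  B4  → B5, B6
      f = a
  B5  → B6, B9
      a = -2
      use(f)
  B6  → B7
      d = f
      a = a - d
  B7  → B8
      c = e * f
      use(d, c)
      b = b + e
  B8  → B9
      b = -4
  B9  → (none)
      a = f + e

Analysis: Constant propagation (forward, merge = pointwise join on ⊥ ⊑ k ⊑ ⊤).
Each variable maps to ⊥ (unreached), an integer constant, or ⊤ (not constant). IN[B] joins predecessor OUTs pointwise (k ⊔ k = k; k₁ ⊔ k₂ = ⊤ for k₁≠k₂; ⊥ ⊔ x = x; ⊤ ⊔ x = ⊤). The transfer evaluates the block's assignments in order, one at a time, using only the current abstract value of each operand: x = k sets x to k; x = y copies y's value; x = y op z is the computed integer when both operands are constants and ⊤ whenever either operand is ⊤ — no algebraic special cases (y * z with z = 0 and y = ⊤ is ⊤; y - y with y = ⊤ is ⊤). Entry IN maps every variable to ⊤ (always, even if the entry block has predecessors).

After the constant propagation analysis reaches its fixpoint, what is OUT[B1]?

Answer: {a: 3, b: 5, c: ⊤, d: -4, e: ⊤, f: -2}

Working:
Fixpoint table:
  B0:   IN=(all ⊤)   OUT={a:3, d:-4, e:6; rest ⊤}
  B1:   IN={a:3, d:-4; rest ⊤}   OUT={a:3, b:5, d:-4, f:-2; rest ⊤}
  B2:   IN={a:3, b:5, d:-4, f:-2; rest ⊤}   OUT={a:3, b:5, d:-4, e:-10, f:-2; rest ⊤}
  B3:   IN={a:3, b:5, d:-4, e:-10, f:-2; rest ⊤}   OUT={a:3, b:-14, d:-4, e:-10, f:-2; rest ⊤}
  B4:   IN={a:3, d:-4; rest ⊤}   OUT={a:3, d:-4, f:3; rest ⊤}
  B5:   IN={a:3, d:-4, f:3; rest ⊤}   OUT={a:-2, d:-4, f:3; rest ⊤}
  B6:   IN={d:-4; rest ⊤}   OUT=(all ⊤)
  B7:   IN=(all ⊤)   OUT=(all ⊤)
  B8:   IN=(all ⊤)   OUT={b:-4; rest ⊤}
  B9:   IN=(all ⊤)   OUT=(all ⊤)

Merge at B1: IN[B1] = OUT[B0] ⊔ OUT[B3] = {a: 3, b: ⊤, c: ⊤, d: -4, e: ⊤, f: ⊤}
Applying B1's transfer function to that IN value gives OUT[B1] (row B1 above).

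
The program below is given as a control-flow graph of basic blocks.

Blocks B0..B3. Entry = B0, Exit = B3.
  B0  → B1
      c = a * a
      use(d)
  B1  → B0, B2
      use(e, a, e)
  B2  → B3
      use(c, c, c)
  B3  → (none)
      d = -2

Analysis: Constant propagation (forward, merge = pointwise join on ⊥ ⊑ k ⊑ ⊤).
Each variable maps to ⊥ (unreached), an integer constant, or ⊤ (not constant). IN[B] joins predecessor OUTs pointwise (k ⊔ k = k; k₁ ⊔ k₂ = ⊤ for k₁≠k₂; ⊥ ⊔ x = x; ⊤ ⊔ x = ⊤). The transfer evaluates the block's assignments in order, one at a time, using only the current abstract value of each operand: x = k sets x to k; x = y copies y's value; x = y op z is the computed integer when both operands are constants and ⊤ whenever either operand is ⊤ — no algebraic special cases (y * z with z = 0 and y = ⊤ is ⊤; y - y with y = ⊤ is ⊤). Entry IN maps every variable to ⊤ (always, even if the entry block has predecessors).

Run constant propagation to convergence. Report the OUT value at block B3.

Answer: {a: ⊤, b: ⊤, c: ⊤, d: -2, e: ⊤, f: ⊤}

Derivation:
Fixpoint table:
  B0: | IN=(all ⊤) | OUT=(all ⊤)
  B1: | IN=(all ⊤) | OUT=(all ⊤)
  B2: | IN=(all ⊤) | OUT=(all ⊤)
  B3: | IN=(all ⊤) | OUT={d:-2; rest ⊤}

Merge at B3: IN[B3] = OUT[B2] = {a: ⊤, b: ⊤, c: ⊤, d: ⊤, e: ⊤, f: ⊤}
Applying B3's transfer function to that IN value gives OUT[B3] (row B3 above).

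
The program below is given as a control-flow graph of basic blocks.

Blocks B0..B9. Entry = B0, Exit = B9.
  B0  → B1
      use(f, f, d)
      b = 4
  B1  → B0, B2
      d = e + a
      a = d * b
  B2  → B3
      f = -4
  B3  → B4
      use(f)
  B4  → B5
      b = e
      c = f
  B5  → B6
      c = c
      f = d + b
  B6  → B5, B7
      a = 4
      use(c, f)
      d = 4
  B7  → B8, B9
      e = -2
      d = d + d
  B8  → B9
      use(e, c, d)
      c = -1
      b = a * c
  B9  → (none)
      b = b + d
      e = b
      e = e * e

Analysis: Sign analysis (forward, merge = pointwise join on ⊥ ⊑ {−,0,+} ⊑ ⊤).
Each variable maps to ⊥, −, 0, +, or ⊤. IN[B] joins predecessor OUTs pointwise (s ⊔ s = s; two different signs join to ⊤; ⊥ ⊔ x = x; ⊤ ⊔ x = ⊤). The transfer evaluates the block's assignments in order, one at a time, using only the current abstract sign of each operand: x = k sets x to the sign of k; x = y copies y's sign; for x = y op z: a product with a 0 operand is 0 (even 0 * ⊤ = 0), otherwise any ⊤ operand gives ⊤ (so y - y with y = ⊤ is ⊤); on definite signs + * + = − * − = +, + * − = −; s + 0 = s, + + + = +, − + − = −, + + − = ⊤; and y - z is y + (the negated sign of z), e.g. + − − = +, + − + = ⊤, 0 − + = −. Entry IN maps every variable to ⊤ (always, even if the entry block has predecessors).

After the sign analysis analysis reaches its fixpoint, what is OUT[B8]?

Answer: {a: +, b: -, c: -, d: +, e: -, f: ⊤}

Derivation:
Converged values:
  B0:  IN=(all ⊤)  OUT={b:+; rest ⊤}
  B1:  IN={b:+; rest ⊤}  OUT={b:+; rest ⊤}
  B2:  IN={b:+; rest ⊤}  OUT={b:+, f:-; rest ⊤}
  B3:  IN={b:+, f:-; rest ⊤}  OUT={b:+, f:-; rest ⊤}
  B4:  IN={b:+, f:-; rest ⊤}  OUT={c:-, f:-; rest ⊤}
  B5:  IN={c:-; rest ⊤}  OUT={c:-; rest ⊤}
  B6:  IN={c:-; rest ⊤}  OUT={a:+, c:-, d:+; rest ⊤}
  B7:  IN={a:+, c:-, d:+; rest ⊤}  OUT={a:+, c:-, d:+, e:-; rest ⊤}
  B8:  IN={a:+, c:-, d:+, e:-; rest ⊤}  OUT={a:+, b:-, c:-, d:+, e:-; rest ⊤}
  B9:  IN={a:+, c:-, d:+, e:-; rest ⊤}  OUT={a:+, c:-, d:+; rest ⊤}

Merge at B8: IN[B8] = OUT[B7] = {a: +, b: ⊤, c: -, d: +, e: -, f: ⊤}
Applying B8's transfer function to that IN value gives OUT[B8] (row B8 above).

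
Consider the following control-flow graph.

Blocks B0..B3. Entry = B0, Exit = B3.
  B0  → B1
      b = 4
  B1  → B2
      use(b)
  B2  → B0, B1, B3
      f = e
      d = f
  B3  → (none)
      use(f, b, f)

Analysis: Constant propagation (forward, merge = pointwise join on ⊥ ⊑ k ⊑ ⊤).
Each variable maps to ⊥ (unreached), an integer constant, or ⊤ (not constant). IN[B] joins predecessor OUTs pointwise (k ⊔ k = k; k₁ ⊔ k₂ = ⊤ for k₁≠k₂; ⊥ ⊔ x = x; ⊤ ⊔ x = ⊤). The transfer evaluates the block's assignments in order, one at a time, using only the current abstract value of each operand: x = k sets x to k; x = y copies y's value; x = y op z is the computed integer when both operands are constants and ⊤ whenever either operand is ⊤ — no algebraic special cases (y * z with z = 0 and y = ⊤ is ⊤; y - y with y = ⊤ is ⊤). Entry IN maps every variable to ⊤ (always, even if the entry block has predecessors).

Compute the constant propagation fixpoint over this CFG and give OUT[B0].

Fixpoint table:
  B0:   IN=(all ⊤)   OUT={b:4; rest ⊤}
  B1:   IN={b:4; rest ⊤}   OUT={b:4; rest ⊤}
  B2:   IN={b:4; rest ⊤}   OUT={b:4; rest ⊤}
  B3:   IN={b:4; rest ⊤}   OUT={b:4; rest ⊤}

Merge at B0 (entry node, so the boundary value (all ⊤) is joined with the incoming edge(s)): IN[B0] = (all ⊤) ⊔ OUT[B2] = {a: ⊤, b: ⊤, c: ⊤, d: ⊤, e: ⊤, f: ⊤}
Applying B0's transfer function to that IN value gives OUT[B0] (row B0 above).

Answer: {a: ⊤, b: 4, c: ⊤, d: ⊤, e: ⊤, f: ⊤}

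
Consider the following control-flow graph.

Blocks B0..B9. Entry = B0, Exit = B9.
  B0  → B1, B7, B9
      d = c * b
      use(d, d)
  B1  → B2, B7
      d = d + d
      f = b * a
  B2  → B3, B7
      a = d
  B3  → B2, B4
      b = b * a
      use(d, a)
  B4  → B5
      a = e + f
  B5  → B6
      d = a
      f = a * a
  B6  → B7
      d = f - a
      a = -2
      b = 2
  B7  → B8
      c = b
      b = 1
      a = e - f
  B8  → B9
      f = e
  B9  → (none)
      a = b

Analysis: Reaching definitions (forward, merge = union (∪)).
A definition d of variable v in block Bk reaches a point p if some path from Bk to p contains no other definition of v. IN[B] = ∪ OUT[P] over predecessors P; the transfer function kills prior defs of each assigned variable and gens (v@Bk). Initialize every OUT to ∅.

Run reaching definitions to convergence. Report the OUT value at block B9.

Answer: {a@B9, b@B7, c@B7, d@B0, d@B1, d@B6, f@B8}

Derivation:
Converged values:
  B0:  IN={}  OUT={d@B0}
  B1:  IN={d@B0}  OUT={d@B1, f@B1}
  B2:  IN={a@B2, b@B3, d@B1, f@B1}  OUT={a@B2, b@B3, d@B1, f@B1}
  B3:  IN={a@B2, b@B3, d@B1, f@B1}  OUT={a@B2, b@B3, d@B1, f@B1}
  B4:  IN={a@B2, b@B3, d@B1, f@B1}  OUT={a@B4, b@B3, d@B1, f@B1}
  B5:  IN={a@B4, b@B3, d@B1, f@B1}  OUT={a@B4, b@B3, d@B5, f@B5}
  B6:  IN={a@B4, b@B3, d@B5, f@B5}  OUT={a@B6, b@B6, d@B6, f@B5}
  B7:  IN={a@B2, a@B6, b@B3, b@B6, d@B0, d@B1, d@B6, f@B1, f@B5}  OUT={a@B7, b@B7, c@B7, d@B0, d@B1, d@B6, f@B1, f@B5}
  B8:  IN={a@B7, b@B7, c@B7, d@B0, d@B1, d@B6, f@B1, f@B5}  OUT={a@B7, b@B7, c@B7, d@B0, d@B1, d@B6, f@B8}
  B9:  IN={a@B7, b@B7, c@B7, d@B0, d@B1, d@B6, f@B8}  OUT={a@B9, b@B7, c@B7, d@B0, d@B1, d@B6, f@B8}

Merge at B9: IN[B9] = OUT[B0] ⊔ OUT[B8] = {a@B7, b@B7, c@B7, d@B0, d@B1, d@B6, f@B8}
Applying B9's transfer function to that IN value gives OUT[B9] (row B9 above).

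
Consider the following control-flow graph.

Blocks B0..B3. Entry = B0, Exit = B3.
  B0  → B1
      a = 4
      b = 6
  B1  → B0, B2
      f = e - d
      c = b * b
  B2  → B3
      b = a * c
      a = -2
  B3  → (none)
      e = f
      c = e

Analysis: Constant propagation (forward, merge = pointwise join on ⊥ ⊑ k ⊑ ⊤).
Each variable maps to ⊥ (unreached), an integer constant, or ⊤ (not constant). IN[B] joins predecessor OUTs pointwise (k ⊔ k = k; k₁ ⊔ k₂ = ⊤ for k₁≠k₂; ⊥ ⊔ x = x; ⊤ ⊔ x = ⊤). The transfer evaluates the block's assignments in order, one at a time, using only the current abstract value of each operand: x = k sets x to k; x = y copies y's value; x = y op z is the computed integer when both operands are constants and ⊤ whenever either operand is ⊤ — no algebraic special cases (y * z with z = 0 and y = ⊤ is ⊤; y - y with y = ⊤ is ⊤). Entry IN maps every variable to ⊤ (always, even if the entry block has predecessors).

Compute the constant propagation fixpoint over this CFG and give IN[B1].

Converged values:
  B0: | IN=(all ⊤) | OUT={a:4, b:6; rest ⊤}
  B1: | IN={a:4, b:6; rest ⊤} | OUT={a:4, b:6, c:36; rest ⊤}
  B2: | IN={a:4, b:6, c:36; rest ⊤} | OUT={a:-2, b:144, c:36; rest ⊤}
  B3: | IN={a:-2, b:144, c:36; rest ⊤} | OUT={a:-2, b:144; rest ⊤}

Merge at B1: IN[B1] = OUT[B0] = {a: 4, b: 6, c: ⊤, d: ⊤, e: ⊤, f: ⊤}

Answer: {a: 4, b: 6, c: ⊤, d: ⊤, e: ⊤, f: ⊤}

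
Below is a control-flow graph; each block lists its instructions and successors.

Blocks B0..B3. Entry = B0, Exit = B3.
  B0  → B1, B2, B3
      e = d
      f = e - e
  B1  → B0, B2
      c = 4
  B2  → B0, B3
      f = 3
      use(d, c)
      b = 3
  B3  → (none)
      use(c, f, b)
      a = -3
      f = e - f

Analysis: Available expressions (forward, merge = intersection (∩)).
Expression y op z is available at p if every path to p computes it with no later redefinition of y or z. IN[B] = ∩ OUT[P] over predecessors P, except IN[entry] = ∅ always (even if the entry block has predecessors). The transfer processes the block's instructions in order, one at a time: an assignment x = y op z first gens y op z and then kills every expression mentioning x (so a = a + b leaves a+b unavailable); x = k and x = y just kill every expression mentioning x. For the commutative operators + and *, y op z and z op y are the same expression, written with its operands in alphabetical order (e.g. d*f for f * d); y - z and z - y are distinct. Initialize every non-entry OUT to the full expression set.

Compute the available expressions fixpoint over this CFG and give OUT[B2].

Answer: {e-e}

Derivation:
Converged values:
  B0:  IN={}  OUT={e-e}
  B1:  IN={e-e}  OUT={e-e}
  B2:  IN={e-e}  OUT={e-e}
  B3:  IN={e-e}  OUT={e-e}

Merge at B2: IN[B2] = OUT[B0] ∩ OUT[B1] = {e-e}
Applying B2's transfer function to that IN value gives OUT[B2] (row B2 above).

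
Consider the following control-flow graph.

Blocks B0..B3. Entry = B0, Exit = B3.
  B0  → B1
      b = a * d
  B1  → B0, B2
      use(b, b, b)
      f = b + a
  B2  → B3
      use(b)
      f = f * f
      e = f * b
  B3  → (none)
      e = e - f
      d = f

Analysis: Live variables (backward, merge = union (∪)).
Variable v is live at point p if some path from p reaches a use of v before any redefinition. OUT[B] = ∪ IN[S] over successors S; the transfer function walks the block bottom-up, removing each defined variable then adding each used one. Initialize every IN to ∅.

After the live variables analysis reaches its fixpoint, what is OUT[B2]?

Per-block solution:
  B0:  IN={a, d}  OUT={a, b, d}
  B1:  IN={a, b, d}  OUT={a, b, d, f}
  B2:  IN={b, f}  OUT={e, f}
  B3:  IN={e, f}  OUT={}

Merge at B2: OUT[B2] = IN[B3] = {e, f}

Answer: {e, f}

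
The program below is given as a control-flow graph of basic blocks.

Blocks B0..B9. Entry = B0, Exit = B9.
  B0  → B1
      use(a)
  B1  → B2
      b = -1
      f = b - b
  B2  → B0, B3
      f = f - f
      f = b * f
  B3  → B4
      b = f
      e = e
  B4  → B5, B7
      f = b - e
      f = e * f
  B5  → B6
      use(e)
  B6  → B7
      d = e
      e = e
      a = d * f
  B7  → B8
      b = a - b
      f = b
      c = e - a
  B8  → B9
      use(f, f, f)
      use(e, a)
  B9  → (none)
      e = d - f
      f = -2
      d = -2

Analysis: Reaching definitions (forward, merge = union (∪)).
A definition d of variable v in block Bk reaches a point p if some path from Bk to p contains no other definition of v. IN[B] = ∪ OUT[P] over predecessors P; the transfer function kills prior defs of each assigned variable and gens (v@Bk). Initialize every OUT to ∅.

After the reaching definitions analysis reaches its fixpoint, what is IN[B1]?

Answer: {b@B1, f@B2}

Working:
Fixpoint table:
  B0: | IN={b@B1, f@B2} | OUT={b@B1, f@B2}
  B1: | IN={b@B1, f@B2} | OUT={b@B1, f@B1}
  B2: | IN={b@B1, f@B1} | OUT={b@B1, f@B2}
  B3: | IN={b@B1, f@B2} | OUT={b@B3, e@B3, f@B2}
  B4: | IN={b@B3, e@B3, f@B2} | OUT={b@B3, e@B3, f@B4}
  B5: | IN={b@B3, e@B3, f@B4} | OUT={b@B3, e@B3, f@B4}
  B6: | IN={b@B3, e@B3, f@B4} | OUT={a@B6, b@B3, d@B6, e@B6, f@B4}
  B7: | IN={a@B6, b@B3, d@B6, e@B3, e@B6, f@B4} | OUT={a@B6, b@B7, c@B7, d@B6, e@B3, e@B6, f@B7}
  B8: | IN={a@B6, b@B7, c@B7, d@B6, e@B3, e@B6, f@B7} | OUT={a@B6, b@B7, c@B7, d@B6, e@B3, e@B6, f@B7}
  B9: | IN={a@B6, b@B7, c@B7, d@B6, e@B3, e@B6, f@B7} | OUT={a@B6, b@B7, c@B7, d@B9, e@B9, f@B9}

Merge at B1: IN[B1] = OUT[B0] = {b@B1, f@B2}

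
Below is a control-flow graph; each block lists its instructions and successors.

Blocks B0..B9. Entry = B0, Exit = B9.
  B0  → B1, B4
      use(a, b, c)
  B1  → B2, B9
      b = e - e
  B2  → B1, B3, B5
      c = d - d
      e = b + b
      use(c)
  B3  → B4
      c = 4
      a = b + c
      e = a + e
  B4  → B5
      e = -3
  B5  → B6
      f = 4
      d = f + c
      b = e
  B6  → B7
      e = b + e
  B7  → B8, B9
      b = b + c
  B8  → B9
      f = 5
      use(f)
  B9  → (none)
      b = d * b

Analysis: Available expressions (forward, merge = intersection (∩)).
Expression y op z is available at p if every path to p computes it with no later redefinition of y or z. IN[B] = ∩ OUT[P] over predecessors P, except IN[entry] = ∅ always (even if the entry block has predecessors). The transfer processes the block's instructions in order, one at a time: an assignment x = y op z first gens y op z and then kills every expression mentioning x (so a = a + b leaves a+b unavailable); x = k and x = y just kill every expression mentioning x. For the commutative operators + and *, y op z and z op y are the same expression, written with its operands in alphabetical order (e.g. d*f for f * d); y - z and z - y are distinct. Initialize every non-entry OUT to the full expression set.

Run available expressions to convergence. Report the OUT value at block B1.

Per-block solution:
  B0: | IN={} | OUT={}
  B1: | IN={} | OUT={e-e}
  B2: | IN={e-e} | OUT={b+b, d-d}
  B3: | IN={b+b, d-d} | OUT={b+b, b+c, d-d}
  B4: | IN={} | OUT={}
  B5: | IN={} | OUT={c+f}
  B6: | IN={c+f} | OUT={c+f}
  B7: | IN={c+f} | OUT={c+f}
  B8: | IN={c+f} | OUT={}
  B9: | IN={} | OUT={}

Merge at B1: IN[B1] = OUT[B0] ∩ OUT[B2] = {}
Applying B1's transfer function to that IN value gives OUT[B1] (row B1 above).

Answer: {e-e}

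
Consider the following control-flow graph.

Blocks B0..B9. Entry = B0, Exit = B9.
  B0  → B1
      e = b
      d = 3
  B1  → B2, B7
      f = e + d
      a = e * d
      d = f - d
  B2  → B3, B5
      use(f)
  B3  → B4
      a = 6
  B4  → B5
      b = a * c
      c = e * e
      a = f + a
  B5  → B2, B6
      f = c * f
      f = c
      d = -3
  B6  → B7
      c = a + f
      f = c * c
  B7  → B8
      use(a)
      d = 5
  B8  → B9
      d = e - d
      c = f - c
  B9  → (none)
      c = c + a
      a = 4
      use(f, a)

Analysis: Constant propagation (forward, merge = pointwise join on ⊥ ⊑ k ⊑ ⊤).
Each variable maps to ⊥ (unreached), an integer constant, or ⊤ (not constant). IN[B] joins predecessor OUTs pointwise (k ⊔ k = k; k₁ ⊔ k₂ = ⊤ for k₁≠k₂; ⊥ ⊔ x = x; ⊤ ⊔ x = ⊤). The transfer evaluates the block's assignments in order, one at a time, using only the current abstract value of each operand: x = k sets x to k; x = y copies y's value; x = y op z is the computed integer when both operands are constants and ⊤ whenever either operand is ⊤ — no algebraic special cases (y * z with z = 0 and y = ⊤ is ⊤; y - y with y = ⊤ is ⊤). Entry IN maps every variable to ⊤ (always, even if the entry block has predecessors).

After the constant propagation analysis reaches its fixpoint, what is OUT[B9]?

Answer: {a: 4, b: ⊤, c: ⊤, d: ⊤, e: ⊤, f: ⊤}

Working:
Per-block solution:
  B0:  IN=(all ⊤)  OUT={d:3; rest ⊤}
  B1:  IN={d:3; rest ⊤}  OUT=(all ⊤)
  B2:  IN=(all ⊤)  OUT=(all ⊤)
  B3:  IN=(all ⊤)  OUT={a:6; rest ⊤}
  B4:  IN={a:6; rest ⊤}  OUT=(all ⊤)
  B5:  IN=(all ⊤)  OUT={d:-3; rest ⊤}
  B6:  IN={d:-3; rest ⊤}  OUT={d:-3; rest ⊤}
  B7:  IN=(all ⊤)  OUT={d:5; rest ⊤}
  B8:  IN={d:5; rest ⊤}  OUT=(all ⊤)
  B9:  IN=(all ⊤)  OUT={a:4; rest ⊤}

Merge at B9: IN[B9] = OUT[B8] = {a: ⊤, b: ⊤, c: ⊤, d: ⊤, e: ⊤, f: ⊤}
Applying B9's transfer function to that IN value gives OUT[B9] (row B9 above).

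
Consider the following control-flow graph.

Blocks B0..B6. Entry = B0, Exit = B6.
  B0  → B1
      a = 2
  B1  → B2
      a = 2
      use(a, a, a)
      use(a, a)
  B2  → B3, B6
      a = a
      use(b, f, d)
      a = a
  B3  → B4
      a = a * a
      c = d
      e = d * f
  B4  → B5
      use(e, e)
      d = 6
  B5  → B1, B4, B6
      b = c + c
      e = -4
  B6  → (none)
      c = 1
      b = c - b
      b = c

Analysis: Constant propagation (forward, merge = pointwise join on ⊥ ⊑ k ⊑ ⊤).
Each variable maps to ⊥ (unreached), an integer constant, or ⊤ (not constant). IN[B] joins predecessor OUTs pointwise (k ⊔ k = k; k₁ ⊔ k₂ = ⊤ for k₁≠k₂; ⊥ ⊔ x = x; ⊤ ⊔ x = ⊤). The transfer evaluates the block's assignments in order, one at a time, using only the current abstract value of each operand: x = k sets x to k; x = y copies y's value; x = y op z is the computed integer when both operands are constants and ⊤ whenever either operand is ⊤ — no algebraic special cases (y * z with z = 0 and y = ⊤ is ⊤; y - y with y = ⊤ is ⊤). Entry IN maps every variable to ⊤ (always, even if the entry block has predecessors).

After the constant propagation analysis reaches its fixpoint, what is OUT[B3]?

Per-block solution:
  B0: | IN=(all ⊤) | OUT={a:2; rest ⊤}
  B1: | IN=(all ⊤) | OUT={a:2; rest ⊤}
  B2: | IN={a:2; rest ⊤} | OUT={a:2; rest ⊤}
  B3: | IN={a:2; rest ⊤} | OUT={a:4; rest ⊤}
  B4: | IN={a:4; rest ⊤} | OUT={a:4, d:6; rest ⊤}
  B5: | IN={a:4, d:6; rest ⊤} | OUT={a:4, d:6, e:-4; rest ⊤}
  B6: | IN=(all ⊤) | OUT={b:1, c:1; rest ⊤}

Merge at B3: IN[B3] = OUT[B2] = {a: 2, b: ⊤, c: ⊤, d: ⊤, e: ⊤, f: ⊤}
Applying B3's transfer function to that IN value gives OUT[B3] (row B3 above).

Answer: {a: 4, b: ⊤, c: ⊤, d: ⊤, e: ⊤, f: ⊤}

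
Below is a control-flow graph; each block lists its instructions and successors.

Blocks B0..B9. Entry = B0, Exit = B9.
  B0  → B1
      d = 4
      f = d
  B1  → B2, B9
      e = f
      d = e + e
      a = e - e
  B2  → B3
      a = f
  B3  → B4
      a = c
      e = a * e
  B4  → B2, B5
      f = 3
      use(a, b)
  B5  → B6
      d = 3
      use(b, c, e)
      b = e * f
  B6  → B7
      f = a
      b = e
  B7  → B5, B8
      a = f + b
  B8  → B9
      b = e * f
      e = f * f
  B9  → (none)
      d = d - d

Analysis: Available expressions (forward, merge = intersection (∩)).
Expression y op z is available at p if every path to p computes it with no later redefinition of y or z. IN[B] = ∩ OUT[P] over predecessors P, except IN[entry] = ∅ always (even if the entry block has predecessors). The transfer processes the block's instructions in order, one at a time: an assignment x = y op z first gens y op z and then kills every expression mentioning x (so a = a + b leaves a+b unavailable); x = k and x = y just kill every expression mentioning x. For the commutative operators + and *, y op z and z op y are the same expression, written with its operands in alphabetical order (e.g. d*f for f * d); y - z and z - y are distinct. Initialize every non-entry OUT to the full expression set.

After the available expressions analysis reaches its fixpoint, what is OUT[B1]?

Fixpoint table:
  B0:  IN={}  OUT={}
  B1:  IN={}  OUT={e+e, e-e}
  B2:  IN={}  OUT={}
  B3:  IN={}  OUT={}
  B4:  IN={}  OUT={}
  B5:  IN={}  OUT={e*f}
  B6:  IN={e*f}  OUT={}
  B7:  IN={}  OUT={b+f}
  B8:  IN={b+f}  OUT={f*f}
  B9:  IN={}  OUT={}

Merge at B1: IN[B1] = OUT[B0] = {}
Applying B1's transfer function to that IN value gives OUT[B1] (row B1 above).

Answer: {e+e, e-e}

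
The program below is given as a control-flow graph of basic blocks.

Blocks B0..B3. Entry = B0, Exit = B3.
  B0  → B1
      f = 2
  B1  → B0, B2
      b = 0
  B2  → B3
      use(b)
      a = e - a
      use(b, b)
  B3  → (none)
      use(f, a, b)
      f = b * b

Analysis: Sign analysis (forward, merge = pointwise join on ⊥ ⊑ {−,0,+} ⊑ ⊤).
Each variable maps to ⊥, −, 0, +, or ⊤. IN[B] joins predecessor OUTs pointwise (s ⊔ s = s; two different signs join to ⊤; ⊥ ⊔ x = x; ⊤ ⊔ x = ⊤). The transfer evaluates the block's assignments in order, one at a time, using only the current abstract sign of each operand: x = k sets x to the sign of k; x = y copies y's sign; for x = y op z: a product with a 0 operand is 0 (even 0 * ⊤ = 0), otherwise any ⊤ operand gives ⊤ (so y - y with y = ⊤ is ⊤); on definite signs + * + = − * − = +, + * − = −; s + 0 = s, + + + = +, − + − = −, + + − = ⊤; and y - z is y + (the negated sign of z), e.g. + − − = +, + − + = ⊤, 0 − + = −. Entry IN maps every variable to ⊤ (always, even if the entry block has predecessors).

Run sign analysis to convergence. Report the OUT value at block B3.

Answer: {a: ⊤, b: 0, c: ⊤, d: ⊤, e: ⊤, f: 0}

Working:
Per-block solution:
  B0:   IN=(all ⊤)   OUT={f:+; rest ⊤}
  B1:   IN={f:+; rest ⊤}   OUT={b:0, f:+; rest ⊤}
  B2:   IN={b:0, f:+; rest ⊤}   OUT={b:0, f:+; rest ⊤}
  B3:   IN={b:0, f:+; rest ⊤}   OUT={b:0, f:0; rest ⊤}

Merge at B3: IN[B3] = OUT[B2] = {a: ⊤, b: 0, c: ⊤, d: ⊤, e: ⊤, f: +}
Applying B3's transfer function to that IN value gives OUT[B3] (row B3 above).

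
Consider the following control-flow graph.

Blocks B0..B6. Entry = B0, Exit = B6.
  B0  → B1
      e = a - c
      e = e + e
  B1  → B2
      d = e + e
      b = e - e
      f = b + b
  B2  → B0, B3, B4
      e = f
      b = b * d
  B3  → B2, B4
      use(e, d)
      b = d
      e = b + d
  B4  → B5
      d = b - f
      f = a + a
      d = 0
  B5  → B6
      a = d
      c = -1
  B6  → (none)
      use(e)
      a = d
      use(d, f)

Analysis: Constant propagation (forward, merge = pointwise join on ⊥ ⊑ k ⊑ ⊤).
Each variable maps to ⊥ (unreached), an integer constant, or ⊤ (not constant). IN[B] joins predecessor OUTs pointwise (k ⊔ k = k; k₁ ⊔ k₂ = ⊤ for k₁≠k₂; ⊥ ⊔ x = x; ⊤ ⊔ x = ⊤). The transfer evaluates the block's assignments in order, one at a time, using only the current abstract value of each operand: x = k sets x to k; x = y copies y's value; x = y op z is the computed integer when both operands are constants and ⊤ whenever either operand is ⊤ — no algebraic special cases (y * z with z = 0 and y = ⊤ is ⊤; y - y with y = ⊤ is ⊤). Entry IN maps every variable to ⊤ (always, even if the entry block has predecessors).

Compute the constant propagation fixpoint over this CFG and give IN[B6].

Answer: {a: 0, b: ⊤, c: -1, d: 0, e: ⊤, f: ⊤}

Derivation:
Converged values:
  B0:   IN=(all ⊤)   OUT=(all ⊤)
  B1:   IN=(all ⊤)   OUT=(all ⊤)
  B2:   IN=(all ⊤)   OUT=(all ⊤)
  B3:   IN=(all ⊤)   OUT=(all ⊤)
  B4:   IN=(all ⊤)   OUT={d:0; rest ⊤}
  B5:   IN={d:0; rest ⊤}   OUT={a:0, c:-1, d:0; rest ⊤}
  B6:   IN={a:0, c:-1, d:0; rest ⊤}   OUT={a:0, c:-1, d:0; rest ⊤}

Merge at B6: IN[B6] = OUT[B5] = {a: 0, b: ⊤, c: -1, d: 0, e: ⊤, f: ⊤}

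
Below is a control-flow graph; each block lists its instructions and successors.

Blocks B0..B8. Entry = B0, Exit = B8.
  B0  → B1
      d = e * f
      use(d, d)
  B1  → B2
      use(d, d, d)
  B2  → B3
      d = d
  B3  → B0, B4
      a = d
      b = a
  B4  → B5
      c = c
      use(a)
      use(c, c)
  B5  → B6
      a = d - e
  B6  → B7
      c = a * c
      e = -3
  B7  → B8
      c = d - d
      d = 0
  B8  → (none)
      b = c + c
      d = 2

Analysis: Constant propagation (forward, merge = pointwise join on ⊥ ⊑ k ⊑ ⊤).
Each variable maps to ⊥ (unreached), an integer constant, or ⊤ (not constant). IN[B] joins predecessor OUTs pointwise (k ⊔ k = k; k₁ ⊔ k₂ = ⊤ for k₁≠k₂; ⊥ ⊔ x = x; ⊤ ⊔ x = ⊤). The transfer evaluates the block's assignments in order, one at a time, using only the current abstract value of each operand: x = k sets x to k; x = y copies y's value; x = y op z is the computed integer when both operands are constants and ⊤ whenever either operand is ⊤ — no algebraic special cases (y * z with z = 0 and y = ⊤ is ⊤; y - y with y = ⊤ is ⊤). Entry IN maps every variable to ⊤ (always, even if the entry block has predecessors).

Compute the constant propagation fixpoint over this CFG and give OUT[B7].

Answer: {a: ⊤, b: ⊤, c: ⊤, d: 0, e: -3, f: ⊤}

Working:
Converged values:
  B0:  IN=(all ⊤)  OUT=(all ⊤)
  B1:  IN=(all ⊤)  OUT=(all ⊤)
  B2:  IN=(all ⊤)  OUT=(all ⊤)
  B3:  IN=(all ⊤)  OUT=(all ⊤)
  B4:  IN=(all ⊤)  OUT=(all ⊤)
  B5:  IN=(all ⊤)  OUT=(all ⊤)
  B6:  IN=(all ⊤)  OUT={e:-3; rest ⊤}
  B7:  IN={e:-3; rest ⊤}  OUT={d:0, e:-3; rest ⊤}
  B8:  IN={d:0, e:-3; rest ⊤}  OUT={d:2, e:-3; rest ⊤}

Merge at B7: IN[B7] = OUT[B6] = {a: ⊤, b: ⊤, c: ⊤, d: ⊤, e: -3, f: ⊤}
Applying B7's transfer function to that IN value gives OUT[B7] (row B7 above).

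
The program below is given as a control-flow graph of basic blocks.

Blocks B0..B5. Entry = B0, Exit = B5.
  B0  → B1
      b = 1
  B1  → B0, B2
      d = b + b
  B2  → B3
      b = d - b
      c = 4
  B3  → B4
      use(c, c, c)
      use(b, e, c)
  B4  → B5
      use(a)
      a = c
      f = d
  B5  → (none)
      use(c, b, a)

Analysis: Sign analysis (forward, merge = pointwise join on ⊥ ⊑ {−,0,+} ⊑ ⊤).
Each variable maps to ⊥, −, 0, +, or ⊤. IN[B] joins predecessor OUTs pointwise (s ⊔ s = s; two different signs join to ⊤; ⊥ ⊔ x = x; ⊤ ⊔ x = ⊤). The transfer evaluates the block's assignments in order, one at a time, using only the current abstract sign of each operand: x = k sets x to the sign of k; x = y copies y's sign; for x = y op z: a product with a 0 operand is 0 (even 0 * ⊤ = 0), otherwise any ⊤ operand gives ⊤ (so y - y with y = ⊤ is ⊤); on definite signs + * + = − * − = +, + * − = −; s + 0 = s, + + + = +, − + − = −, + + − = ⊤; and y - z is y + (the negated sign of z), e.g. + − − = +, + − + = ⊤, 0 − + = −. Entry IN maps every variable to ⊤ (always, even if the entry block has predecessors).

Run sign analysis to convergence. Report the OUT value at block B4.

Answer: {a: +, b: ⊤, c: +, d: +, e: ⊤, f: +}

Derivation:
Per-block solution:
  B0:  IN=(all ⊤)  OUT={b:+; rest ⊤}
  B1:  IN={b:+; rest ⊤}  OUT={b:+, d:+; rest ⊤}
  B2:  IN={b:+, d:+; rest ⊤}  OUT={c:+, d:+; rest ⊤}
  B3:  IN={c:+, d:+; rest ⊤}  OUT={c:+, d:+; rest ⊤}
  B4:  IN={c:+, d:+; rest ⊤}  OUT={a:+, c:+, d:+, f:+; rest ⊤}
  B5:  IN={a:+, c:+, d:+, f:+; rest ⊤}  OUT={a:+, c:+, d:+, f:+; rest ⊤}

Merge at B4: IN[B4] = OUT[B3] = {a: ⊤, b: ⊤, c: +, d: +, e: ⊤, f: ⊤}
Applying B4's transfer function to that IN value gives OUT[B4] (row B4 above).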